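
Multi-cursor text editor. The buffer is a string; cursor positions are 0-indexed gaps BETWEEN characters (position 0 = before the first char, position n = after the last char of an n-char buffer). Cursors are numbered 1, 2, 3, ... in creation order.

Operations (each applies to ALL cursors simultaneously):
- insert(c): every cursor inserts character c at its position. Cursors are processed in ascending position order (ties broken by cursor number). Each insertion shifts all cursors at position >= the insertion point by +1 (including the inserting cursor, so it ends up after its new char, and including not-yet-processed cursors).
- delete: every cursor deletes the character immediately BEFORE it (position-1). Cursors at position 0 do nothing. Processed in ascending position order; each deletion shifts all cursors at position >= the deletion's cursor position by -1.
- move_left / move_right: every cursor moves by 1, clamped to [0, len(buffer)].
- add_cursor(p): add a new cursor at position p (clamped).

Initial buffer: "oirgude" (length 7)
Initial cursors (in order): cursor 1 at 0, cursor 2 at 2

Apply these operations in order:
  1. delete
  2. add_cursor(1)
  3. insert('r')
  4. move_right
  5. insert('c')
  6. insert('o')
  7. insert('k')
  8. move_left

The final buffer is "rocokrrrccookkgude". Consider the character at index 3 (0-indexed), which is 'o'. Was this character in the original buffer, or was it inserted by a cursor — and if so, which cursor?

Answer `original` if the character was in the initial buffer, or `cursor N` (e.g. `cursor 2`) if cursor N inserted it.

After op 1 (delete): buffer="orgude" (len 6), cursors c1@0 c2@1, authorship ......
After op 2 (add_cursor(1)): buffer="orgude" (len 6), cursors c1@0 c2@1 c3@1, authorship ......
After op 3 (insert('r')): buffer="rorrrgude" (len 9), cursors c1@1 c2@4 c3@4, authorship 1.23.....
After op 4 (move_right): buffer="rorrrgude" (len 9), cursors c1@2 c2@5 c3@5, authorship 1.23.....
After op 5 (insert('c')): buffer="rocrrrccgude" (len 12), cursors c1@3 c2@8 c3@8, authorship 1.123.23....
After op 6 (insert('o')): buffer="rocorrrccoogude" (len 15), cursors c1@4 c2@11 c3@11, authorship 1.1123.2323....
After op 7 (insert('k')): buffer="rocokrrrccookkgude" (len 18), cursors c1@5 c2@14 c3@14, authorship 1.11123.232323....
After op 8 (move_left): buffer="rocokrrrccookkgude" (len 18), cursors c1@4 c2@13 c3@13, authorship 1.11123.232323....
Authorship (.=original, N=cursor N): 1 . 1 1 1 2 3 . 2 3 2 3 2 3 . . . .
Index 3: author = 1

Answer: cursor 1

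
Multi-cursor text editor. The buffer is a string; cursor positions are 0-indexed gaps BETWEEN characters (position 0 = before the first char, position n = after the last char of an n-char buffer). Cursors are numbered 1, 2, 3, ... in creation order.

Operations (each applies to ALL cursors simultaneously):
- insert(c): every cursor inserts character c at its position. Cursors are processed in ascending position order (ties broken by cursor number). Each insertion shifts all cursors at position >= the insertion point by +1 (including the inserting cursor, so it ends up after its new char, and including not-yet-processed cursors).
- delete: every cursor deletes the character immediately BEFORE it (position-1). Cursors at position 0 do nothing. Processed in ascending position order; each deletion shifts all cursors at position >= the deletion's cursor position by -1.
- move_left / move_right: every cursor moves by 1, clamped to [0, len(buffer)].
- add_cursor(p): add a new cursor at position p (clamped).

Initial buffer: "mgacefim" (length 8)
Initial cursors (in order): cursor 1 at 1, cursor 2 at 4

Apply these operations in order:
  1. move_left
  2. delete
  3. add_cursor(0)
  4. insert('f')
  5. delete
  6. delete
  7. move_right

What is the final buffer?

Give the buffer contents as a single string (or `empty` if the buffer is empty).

Answer: mcefim

Derivation:
After op 1 (move_left): buffer="mgacefim" (len 8), cursors c1@0 c2@3, authorship ........
After op 2 (delete): buffer="mgcefim" (len 7), cursors c1@0 c2@2, authorship .......
After op 3 (add_cursor(0)): buffer="mgcefim" (len 7), cursors c1@0 c3@0 c2@2, authorship .......
After op 4 (insert('f')): buffer="ffmgfcefim" (len 10), cursors c1@2 c3@2 c2@5, authorship 13..2.....
After op 5 (delete): buffer="mgcefim" (len 7), cursors c1@0 c3@0 c2@2, authorship .......
After op 6 (delete): buffer="mcefim" (len 6), cursors c1@0 c3@0 c2@1, authorship ......
After op 7 (move_right): buffer="mcefim" (len 6), cursors c1@1 c3@1 c2@2, authorship ......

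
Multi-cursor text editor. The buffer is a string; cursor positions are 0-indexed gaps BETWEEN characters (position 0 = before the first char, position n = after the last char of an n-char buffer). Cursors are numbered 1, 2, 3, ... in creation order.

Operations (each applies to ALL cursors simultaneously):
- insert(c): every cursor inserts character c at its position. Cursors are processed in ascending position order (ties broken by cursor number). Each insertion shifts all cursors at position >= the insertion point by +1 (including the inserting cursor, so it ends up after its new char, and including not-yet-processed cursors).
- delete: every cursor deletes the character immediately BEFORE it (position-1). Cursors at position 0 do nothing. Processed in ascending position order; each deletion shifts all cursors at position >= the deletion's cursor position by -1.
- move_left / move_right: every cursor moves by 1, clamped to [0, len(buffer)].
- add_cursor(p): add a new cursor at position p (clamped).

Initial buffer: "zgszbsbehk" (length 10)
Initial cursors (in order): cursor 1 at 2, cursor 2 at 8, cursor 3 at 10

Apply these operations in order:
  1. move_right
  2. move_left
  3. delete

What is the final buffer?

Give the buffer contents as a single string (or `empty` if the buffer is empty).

Answer: zszbsbk

Derivation:
After op 1 (move_right): buffer="zgszbsbehk" (len 10), cursors c1@3 c2@9 c3@10, authorship ..........
After op 2 (move_left): buffer="zgszbsbehk" (len 10), cursors c1@2 c2@8 c3@9, authorship ..........
After op 3 (delete): buffer="zszbsbk" (len 7), cursors c1@1 c2@6 c3@6, authorship .......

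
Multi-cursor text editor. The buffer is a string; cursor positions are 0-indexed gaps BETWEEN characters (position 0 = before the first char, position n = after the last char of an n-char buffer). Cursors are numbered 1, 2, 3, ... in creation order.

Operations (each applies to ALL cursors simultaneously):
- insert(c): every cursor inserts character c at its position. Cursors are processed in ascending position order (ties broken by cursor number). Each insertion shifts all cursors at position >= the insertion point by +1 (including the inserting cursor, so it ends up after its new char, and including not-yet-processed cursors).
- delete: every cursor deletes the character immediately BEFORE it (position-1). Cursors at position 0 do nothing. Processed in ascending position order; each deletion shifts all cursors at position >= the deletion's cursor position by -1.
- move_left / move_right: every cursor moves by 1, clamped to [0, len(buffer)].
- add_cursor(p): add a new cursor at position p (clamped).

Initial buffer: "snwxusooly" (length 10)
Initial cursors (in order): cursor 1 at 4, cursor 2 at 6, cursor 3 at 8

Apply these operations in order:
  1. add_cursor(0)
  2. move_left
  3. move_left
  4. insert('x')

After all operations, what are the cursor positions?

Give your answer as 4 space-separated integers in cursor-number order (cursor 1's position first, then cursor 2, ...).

After op 1 (add_cursor(0)): buffer="snwxusooly" (len 10), cursors c4@0 c1@4 c2@6 c3@8, authorship ..........
After op 2 (move_left): buffer="snwxusooly" (len 10), cursors c4@0 c1@3 c2@5 c3@7, authorship ..........
After op 3 (move_left): buffer="snwxusooly" (len 10), cursors c4@0 c1@2 c2@4 c3@6, authorship ..........
After op 4 (insert('x')): buffer="xsnxwxxusxooly" (len 14), cursors c4@1 c1@4 c2@7 c3@10, authorship 4..1..2..3....

Answer: 4 7 10 1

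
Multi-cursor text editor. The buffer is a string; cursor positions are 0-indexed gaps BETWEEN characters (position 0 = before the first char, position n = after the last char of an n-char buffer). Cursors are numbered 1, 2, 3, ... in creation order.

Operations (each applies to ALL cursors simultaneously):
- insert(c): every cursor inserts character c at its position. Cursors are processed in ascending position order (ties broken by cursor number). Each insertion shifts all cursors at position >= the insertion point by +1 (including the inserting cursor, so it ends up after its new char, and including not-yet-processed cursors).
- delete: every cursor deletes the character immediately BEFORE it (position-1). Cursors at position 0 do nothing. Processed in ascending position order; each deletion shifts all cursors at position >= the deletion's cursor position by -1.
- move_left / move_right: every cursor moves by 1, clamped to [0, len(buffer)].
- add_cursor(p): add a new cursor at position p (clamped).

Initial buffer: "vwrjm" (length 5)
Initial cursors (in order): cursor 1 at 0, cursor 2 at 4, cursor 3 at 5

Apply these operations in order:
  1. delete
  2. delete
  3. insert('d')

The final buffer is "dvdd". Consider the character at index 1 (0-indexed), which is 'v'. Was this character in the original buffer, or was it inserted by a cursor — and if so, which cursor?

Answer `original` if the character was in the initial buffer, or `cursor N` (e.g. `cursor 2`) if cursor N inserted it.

After op 1 (delete): buffer="vwr" (len 3), cursors c1@0 c2@3 c3@3, authorship ...
After op 2 (delete): buffer="v" (len 1), cursors c1@0 c2@1 c3@1, authorship .
After op 3 (insert('d')): buffer="dvdd" (len 4), cursors c1@1 c2@4 c3@4, authorship 1.23
Authorship (.=original, N=cursor N): 1 . 2 3
Index 1: author = original

Answer: original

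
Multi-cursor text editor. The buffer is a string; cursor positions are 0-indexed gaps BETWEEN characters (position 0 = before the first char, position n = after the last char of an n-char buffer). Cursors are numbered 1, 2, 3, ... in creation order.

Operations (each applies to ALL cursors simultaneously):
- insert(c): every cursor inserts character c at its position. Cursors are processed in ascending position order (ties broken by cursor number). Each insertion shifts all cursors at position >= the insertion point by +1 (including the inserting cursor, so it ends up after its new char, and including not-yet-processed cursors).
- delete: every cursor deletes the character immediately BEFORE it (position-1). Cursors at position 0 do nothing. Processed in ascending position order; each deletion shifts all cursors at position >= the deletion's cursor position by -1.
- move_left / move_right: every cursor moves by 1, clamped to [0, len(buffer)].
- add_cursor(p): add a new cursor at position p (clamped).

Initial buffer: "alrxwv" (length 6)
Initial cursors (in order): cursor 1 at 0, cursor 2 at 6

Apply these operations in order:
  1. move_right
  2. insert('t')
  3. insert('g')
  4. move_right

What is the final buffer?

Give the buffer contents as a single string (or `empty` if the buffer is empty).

Answer: atglrxwvtg

Derivation:
After op 1 (move_right): buffer="alrxwv" (len 6), cursors c1@1 c2@6, authorship ......
After op 2 (insert('t')): buffer="atlrxwvt" (len 8), cursors c1@2 c2@8, authorship .1.....2
After op 3 (insert('g')): buffer="atglrxwvtg" (len 10), cursors c1@3 c2@10, authorship .11.....22
After op 4 (move_right): buffer="atglrxwvtg" (len 10), cursors c1@4 c2@10, authorship .11.....22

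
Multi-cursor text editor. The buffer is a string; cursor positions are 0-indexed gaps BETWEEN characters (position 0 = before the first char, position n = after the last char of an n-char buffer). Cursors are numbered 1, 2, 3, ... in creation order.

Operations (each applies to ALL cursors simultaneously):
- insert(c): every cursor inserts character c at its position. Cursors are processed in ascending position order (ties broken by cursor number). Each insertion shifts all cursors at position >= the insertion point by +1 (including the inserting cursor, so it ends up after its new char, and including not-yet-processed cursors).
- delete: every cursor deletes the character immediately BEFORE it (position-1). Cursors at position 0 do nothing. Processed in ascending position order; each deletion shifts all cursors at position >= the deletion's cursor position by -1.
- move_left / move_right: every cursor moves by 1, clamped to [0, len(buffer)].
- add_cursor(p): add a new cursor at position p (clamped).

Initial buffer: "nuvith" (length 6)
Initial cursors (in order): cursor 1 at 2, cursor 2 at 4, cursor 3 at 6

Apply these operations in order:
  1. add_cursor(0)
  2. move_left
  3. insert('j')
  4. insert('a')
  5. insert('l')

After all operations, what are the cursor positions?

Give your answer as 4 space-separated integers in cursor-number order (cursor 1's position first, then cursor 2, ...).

Answer: 7 12 17 3

Derivation:
After op 1 (add_cursor(0)): buffer="nuvith" (len 6), cursors c4@0 c1@2 c2@4 c3@6, authorship ......
After op 2 (move_left): buffer="nuvith" (len 6), cursors c4@0 c1@1 c2@3 c3@5, authorship ......
After op 3 (insert('j')): buffer="jnjuvjitjh" (len 10), cursors c4@1 c1@3 c2@6 c3@9, authorship 4.1..2..3.
After op 4 (insert('a')): buffer="janjauvjaitjah" (len 14), cursors c4@2 c1@5 c2@9 c3@13, authorship 44.11..22..33.
After op 5 (insert('l')): buffer="jalnjaluvjalitjalh" (len 18), cursors c4@3 c1@7 c2@12 c3@17, authorship 444.111..222..333.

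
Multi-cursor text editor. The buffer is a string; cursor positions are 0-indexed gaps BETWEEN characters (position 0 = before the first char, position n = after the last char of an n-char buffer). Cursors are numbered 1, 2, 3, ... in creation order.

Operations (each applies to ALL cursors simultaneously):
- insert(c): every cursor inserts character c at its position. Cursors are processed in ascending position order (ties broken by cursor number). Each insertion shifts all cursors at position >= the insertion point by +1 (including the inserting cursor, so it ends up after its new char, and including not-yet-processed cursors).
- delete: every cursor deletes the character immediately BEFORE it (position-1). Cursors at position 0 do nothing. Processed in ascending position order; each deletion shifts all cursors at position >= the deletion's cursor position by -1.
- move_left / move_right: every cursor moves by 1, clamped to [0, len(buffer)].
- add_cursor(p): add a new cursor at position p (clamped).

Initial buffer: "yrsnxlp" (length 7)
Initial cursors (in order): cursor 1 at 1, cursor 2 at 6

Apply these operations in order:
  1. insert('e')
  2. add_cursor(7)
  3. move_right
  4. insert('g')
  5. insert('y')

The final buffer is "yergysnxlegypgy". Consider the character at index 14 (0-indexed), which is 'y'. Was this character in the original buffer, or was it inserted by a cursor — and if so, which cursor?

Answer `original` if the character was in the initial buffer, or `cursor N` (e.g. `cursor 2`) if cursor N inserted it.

Answer: cursor 2

Derivation:
After op 1 (insert('e')): buffer="yersnxlep" (len 9), cursors c1@2 c2@8, authorship .1.....2.
After op 2 (add_cursor(7)): buffer="yersnxlep" (len 9), cursors c1@2 c3@7 c2@8, authorship .1.....2.
After op 3 (move_right): buffer="yersnxlep" (len 9), cursors c1@3 c3@8 c2@9, authorship .1.....2.
After op 4 (insert('g')): buffer="yergsnxlegpg" (len 12), cursors c1@4 c3@10 c2@12, authorship .1.1....23.2
After op 5 (insert('y')): buffer="yergysnxlegypgy" (len 15), cursors c1@5 c3@12 c2@15, authorship .1.11....233.22
Authorship (.=original, N=cursor N): . 1 . 1 1 . . . . 2 3 3 . 2 2
Index 14: author = 2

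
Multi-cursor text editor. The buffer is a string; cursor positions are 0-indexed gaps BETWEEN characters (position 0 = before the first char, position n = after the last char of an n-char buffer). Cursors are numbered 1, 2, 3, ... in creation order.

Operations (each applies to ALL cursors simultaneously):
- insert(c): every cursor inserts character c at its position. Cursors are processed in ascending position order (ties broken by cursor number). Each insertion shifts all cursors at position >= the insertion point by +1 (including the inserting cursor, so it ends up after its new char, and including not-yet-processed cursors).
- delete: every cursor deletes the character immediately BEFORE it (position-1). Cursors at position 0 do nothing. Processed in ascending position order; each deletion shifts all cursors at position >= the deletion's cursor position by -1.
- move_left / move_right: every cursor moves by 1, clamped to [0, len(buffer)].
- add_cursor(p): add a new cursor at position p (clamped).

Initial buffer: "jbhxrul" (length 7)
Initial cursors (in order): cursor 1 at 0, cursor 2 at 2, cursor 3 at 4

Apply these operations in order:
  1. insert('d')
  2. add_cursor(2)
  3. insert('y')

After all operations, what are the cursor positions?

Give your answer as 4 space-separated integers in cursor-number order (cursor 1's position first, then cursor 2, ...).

Answer: 2 7 11 4

Derivation:
After op 1 (insert('d')): buffer="djbdhxdrul" (len 10), cursors c1@1 c2@4 c3@7, authorship 1..2..3...
After op 2 (add_cursor(2)): buffer="djbdhxdrul" (len 10), cursors c1@1 c4@2 c2@4 c3@7, authorship 1..2..3...
After op 3 (insert('y')): buffer="dyjybdyhxdyrul" (len 14), cursors c1@2 c4@4 c2@7 c3@11, authorship 11.4.22..33...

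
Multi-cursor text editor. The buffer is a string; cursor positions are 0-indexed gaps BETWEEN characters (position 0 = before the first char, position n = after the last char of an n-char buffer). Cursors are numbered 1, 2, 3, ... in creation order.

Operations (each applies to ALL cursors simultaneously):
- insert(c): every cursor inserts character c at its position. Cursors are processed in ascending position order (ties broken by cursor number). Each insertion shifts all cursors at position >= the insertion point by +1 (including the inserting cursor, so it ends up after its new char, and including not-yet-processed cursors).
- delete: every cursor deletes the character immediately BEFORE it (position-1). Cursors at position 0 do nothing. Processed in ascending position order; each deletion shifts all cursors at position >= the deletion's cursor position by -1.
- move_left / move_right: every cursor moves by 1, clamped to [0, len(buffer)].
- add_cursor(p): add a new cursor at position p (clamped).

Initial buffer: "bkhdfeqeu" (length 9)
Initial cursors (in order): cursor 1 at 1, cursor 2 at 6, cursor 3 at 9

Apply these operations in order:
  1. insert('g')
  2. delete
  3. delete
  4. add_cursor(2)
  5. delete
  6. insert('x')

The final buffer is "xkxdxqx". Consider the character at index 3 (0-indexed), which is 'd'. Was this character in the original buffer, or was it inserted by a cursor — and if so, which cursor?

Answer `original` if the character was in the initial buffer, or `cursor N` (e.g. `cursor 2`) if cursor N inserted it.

After op 1 (insert('g')): buffer="bgkhdfegqeug" (len 12), cursors c1@2 c2@8 c3@12, authorship .1.....2...3
After op 2 (delete): buffer="bkhdfeqeu" (len 9), cursors c1@1 c2@6 c3@9, authorship .........
After op 3 (delete): buffer="khdfqe" (len 6), cursors c1@0 c2@4 c3@6, authorship ......
After op 4 (add_cursor(2)): buffer="khdfqe" (len 6), cursors c1@0 c4@2 c2@4 c3@6, authorship ......
After op 5 (delete): buffer="kdq" (len 3), cursors c1@0 c4@1 c2@2 c3@3, authorship ...
After op 6 (insert('x')): buffer="xkxdxqx" (len 7), cursors c1@1 c4@3 c2@5 c3@7, authorship 1.4.2.3
Authorship (.=original, N=cursor N): 1 . 4 . 2 . 3
Index 3: author = original

Answer: original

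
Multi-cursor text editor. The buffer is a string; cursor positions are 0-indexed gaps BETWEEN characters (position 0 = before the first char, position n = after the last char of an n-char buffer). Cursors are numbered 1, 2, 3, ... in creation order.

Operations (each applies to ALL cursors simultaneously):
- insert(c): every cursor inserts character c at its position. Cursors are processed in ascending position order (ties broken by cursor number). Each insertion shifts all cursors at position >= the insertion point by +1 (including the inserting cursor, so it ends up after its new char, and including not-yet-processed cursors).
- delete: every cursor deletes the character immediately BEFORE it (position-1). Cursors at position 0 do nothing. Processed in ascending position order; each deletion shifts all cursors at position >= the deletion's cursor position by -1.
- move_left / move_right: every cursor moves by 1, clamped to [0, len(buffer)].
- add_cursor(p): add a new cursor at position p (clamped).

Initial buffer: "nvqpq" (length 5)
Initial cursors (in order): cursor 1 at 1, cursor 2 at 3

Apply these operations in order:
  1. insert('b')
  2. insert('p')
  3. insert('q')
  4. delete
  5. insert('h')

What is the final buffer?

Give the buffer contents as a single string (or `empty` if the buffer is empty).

Answer: nbphvqbphpq

Derivation:
After op 1 (insert('b')): buffer="nbvqbpq" (len 7), cursors c1@2 c2@5, authorship .1..2..
After op 2 (insert('p')): buffer="nbpvqbppq" (len 9), cursors c1@3 c2@7, authorship .11..22..
After op 3 (insert('q')): buffer="nbpqvqbpqpq" (len 11), cursors c1@4 c2@9, authorship .111..222..
After op 4 (delete): buffer="nbpvqbppq" (len 9), cursors c1@3 c2@7, authorship .11..22..
After op 5 (insert('h')): buffer="nbphvqbphpq" (len 11), cursors c1@4 c2@9, authorship .111..222..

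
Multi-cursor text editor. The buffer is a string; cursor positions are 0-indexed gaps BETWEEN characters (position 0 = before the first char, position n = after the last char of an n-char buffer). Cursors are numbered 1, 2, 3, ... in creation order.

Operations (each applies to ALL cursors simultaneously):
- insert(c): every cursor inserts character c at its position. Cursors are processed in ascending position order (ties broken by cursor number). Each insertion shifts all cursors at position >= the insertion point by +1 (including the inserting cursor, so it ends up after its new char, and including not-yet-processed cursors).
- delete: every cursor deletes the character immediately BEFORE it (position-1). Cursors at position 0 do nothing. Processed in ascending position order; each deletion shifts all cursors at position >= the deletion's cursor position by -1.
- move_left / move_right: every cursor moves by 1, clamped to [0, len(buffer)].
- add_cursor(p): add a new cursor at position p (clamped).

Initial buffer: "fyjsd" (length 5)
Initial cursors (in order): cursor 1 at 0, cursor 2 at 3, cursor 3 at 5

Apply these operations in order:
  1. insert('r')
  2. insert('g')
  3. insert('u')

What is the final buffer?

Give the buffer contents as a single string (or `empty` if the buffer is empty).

Answer: rgufyjrgusdrgu

Derivation:
After op 1 (insert('r')): buffer="rfyjrsdr" (len 8), cursors c1@1 c2@5 c3@8, authorship 1...2..3
After op 2 (insert('g')): buffer="rgfyjrgsdrg" (len 11), cursors c1@2 c2@7 c3@11, authorship 11...22..33
After op 3 (insert('u')): buffer="rgufyjrgusdrgu" (len 14), cursors c1@3 c2@9 c3@14, authorship 111...222..333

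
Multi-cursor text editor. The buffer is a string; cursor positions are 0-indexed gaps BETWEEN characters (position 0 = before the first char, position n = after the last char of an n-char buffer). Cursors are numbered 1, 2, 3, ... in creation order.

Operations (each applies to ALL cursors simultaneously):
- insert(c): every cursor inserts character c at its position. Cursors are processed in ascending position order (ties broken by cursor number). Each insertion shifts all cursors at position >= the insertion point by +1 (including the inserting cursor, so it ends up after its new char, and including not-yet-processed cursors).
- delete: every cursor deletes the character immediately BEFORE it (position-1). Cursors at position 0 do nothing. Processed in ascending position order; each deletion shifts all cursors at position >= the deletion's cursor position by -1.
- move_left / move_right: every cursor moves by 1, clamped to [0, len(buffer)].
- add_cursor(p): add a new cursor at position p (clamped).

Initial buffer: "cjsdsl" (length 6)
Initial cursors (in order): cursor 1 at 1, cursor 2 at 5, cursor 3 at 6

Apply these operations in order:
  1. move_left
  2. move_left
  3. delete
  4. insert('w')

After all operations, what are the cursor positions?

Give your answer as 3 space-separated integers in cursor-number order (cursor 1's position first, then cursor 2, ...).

Answer: 1 5 5

Derivation:
After op 1 (move_left): buffer="cjsdsl" (len 6), cursors c1@0 c2@4 c3@5, authorship ......
After op 2 (move_left): buffer="cjsdsl" (len 6), cursors c1@0 c2@3 c3@4, authorship ......
After op 3 (delete): buffer="cjsl" (len 4), cursors c1@0 c2@2 c3@2, authorship ....
After op 4 (insert('w')): buffer="wcjwwsl" (len 7), cursors c1@1 c2@5 c3@5, authorship 1..23..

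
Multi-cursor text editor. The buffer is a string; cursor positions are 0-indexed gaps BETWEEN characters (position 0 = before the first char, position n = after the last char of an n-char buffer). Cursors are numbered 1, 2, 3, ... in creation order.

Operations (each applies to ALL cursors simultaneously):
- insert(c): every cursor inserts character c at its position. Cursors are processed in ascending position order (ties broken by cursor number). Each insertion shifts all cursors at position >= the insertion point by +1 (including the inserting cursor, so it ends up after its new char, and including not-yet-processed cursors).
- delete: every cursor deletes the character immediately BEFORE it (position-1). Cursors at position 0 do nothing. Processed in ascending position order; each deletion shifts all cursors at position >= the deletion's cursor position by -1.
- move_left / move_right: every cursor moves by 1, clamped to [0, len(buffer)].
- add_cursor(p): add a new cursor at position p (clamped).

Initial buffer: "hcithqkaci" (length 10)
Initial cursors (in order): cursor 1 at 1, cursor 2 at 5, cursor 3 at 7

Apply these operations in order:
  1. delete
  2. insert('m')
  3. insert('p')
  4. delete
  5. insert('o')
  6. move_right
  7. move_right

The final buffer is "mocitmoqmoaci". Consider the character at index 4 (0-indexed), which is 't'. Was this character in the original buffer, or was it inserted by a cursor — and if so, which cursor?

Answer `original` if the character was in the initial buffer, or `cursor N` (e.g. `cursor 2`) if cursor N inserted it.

Answer: original

Derivation:
After op 1 (delete): buffer="citqaci" (len 7), cursors c1@0 c2@3 c3@4, authorship .......
After op 2 (insert('m')): buffer="mcitmqmaci" (len 10), cursors c1@1 c2@5 c3@7, authorship 1...2.3...
After op 3 (insert('p')): buffer="mpcitmpqmpaci" (len 13), cursors c1@2 c2@7 c3@10, authorship 11...22.33...
After op 4 (delete): buffer="mcitmqmaci" (len 10), cursors c1@1 c2@5 c3@7, authorship 1...2.3...
After op 5 (insert('o')): buffer="mocitmoqmoaci" (len 13), cursors c1@2 c2@7 c3@10, authorship 11...22.33...
After op 6 (move_right): buffer="mocitmoqmoaci" (len 13), cursors c1@3 c2@8 c3@11, authorship 11...22.33...
After op 7 (move_right): buffer="mocitmoqmoaci" (len 13), cursors c1@4 c2@9 c3@12, authorship 11...22.33...
Authorship (.=original, N=cursor N): 1 1 . . . 2 2 . 3 3 . . .
Index 4: author = original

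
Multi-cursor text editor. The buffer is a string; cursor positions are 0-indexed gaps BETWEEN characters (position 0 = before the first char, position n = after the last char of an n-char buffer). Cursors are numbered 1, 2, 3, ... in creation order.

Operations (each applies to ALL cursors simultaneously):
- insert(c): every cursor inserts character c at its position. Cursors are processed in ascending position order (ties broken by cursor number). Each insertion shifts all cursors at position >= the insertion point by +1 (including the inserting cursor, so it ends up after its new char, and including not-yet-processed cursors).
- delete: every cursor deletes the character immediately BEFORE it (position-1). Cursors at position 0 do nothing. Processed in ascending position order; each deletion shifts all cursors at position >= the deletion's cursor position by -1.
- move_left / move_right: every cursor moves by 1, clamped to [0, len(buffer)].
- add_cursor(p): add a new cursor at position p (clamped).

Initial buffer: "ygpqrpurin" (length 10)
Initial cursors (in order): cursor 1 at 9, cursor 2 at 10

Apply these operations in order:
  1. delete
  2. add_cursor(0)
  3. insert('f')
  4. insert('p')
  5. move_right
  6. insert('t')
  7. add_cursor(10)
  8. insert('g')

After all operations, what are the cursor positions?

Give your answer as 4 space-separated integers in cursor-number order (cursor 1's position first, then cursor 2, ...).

After op 1 (delete): buffer="ygpqrpur" (len 8), cursors c1@8 c2@8, authorship ........
After op 2 (add_cursor(0)): buffer="ygpqrpur" (len 8), cursors c3@0 c1@8 c2@8, authorship ........
After op 3 (insert('f')): buffer="fygpqrpurff" (len 11), cursors c3@1 c1@11 c2@11, authorship 3........12
After op 4 (insert('p')): buffer="fpygpqrpurffpp" (len 14), cursors c3@2 c1@14 c2@14, authorship 33........1212
After op 5 (move_right): buffer="fpygpqrpurffpp" (len 14), cursors c3@3 c1@14 c2@14, authorship 33........1212
After op 6 (insert('t')): buffer="fpytgpqrpurffpptt" (len 17), cursors c3@4 c1@17 c2@17, authorship 33.3.......121212
After op 7 (add_cursor(10)): buffer="fpytgpqrpurffpptt" (len 17), cursors c3@4 c4@10 c1@17 c2@17, authorship 33.3.......121212
After op 8 (insert('g')): buffer="fpytggpqrpugrffppttgg" (len 21), cursors c3@5 c4@12 c1@21 c2@21, authorship 33.33......4.12121212

Answer: 21 21 5 12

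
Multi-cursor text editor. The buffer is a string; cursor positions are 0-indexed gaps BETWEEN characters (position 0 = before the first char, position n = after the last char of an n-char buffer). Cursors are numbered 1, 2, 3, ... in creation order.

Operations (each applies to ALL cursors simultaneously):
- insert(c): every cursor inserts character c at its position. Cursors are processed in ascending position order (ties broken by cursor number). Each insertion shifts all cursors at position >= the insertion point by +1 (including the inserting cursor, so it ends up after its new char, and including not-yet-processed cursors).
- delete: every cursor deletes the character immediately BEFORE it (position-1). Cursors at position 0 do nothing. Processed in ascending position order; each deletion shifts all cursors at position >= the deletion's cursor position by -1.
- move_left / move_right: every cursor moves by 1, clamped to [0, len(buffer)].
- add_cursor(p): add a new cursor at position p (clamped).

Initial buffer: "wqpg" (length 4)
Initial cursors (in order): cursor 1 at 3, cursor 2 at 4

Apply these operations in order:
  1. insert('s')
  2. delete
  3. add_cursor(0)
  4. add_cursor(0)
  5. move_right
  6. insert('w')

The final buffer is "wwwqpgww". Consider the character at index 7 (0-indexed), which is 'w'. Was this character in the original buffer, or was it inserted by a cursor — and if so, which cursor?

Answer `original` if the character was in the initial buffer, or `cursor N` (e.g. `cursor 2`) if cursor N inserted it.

After op 1 (insert('s')): buffer="wqpsgs" (len 6), cursors c1@4 c2@6, authorship ...1.2
After op 2 (delete): buffer="wqpg" (len 4), cursors c1@3 c2@4, authorship ....
After op 3 (add_cursor(0)): buffer="wqpg" (len 4), cursors c3@0 c1@3 c2@4, authorship ....
After op 4 (add_cursor(0)): buffer="wqpg" (len 4), cursors c3@0 c4@0 c1@3 c2@4, authorship ....
After op 5 (move_right): buffer="wqpg" (len 4), cursors c3@1 c4@1 c1@4 c2@4, authorship ....
After op 6 (insert('w')): buffer="wwwqpgww" (len 8), cursors c3@3 c4@3 c1@8 c2@8, authorship .34...12
Authorship (.=original, N=cursor N): . 3 4 . . . 1 2
Index 7: author = 2

Answer: cursor 2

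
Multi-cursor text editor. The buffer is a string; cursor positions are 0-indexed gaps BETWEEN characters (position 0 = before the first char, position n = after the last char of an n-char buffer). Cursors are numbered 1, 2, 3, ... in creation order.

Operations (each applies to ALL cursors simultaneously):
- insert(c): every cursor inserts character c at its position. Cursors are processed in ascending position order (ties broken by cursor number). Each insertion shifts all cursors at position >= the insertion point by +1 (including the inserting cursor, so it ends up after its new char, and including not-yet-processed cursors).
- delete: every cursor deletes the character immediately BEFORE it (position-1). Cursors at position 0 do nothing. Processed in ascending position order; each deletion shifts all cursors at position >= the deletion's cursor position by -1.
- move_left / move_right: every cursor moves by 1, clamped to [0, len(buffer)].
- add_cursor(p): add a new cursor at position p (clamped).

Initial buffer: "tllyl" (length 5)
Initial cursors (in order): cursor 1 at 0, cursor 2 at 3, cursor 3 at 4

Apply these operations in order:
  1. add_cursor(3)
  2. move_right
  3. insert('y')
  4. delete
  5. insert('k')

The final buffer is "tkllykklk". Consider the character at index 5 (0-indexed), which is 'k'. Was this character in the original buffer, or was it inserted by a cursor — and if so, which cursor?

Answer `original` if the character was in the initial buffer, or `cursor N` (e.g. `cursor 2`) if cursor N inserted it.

Answer: cursor 2

Derivation:
After op 1 (add_cursor(3)): buffer="tllyl" (len 5), cursors c1@0 c2@3 c4@3 c3@4, authorship .....
After op 2 (move_right): buffer="tllyl" (len 5), cursors c1@1 c2@4 c4@4 c3@5, authorship .....
After op 3 (insert('y')): buffer="tyllyyyly" (len 9), cursors c1@2 c2@7 c4@7 c3@9, authorship .1...24.3
After op 4 (delete): buffer="tllyl" (len 5), cursors c1@1 c2@4 c4@4 c3@5, authorship .....
After op 5 (insert('k')): buffer="tkllykklk" (len 9), cursors c1@2 c2@7 c4@7 c3@9, authorship .1...24.3
Authorship (.=original, N=cursor N): . 1 . . . 2 4 . 3
Index 5: author = 2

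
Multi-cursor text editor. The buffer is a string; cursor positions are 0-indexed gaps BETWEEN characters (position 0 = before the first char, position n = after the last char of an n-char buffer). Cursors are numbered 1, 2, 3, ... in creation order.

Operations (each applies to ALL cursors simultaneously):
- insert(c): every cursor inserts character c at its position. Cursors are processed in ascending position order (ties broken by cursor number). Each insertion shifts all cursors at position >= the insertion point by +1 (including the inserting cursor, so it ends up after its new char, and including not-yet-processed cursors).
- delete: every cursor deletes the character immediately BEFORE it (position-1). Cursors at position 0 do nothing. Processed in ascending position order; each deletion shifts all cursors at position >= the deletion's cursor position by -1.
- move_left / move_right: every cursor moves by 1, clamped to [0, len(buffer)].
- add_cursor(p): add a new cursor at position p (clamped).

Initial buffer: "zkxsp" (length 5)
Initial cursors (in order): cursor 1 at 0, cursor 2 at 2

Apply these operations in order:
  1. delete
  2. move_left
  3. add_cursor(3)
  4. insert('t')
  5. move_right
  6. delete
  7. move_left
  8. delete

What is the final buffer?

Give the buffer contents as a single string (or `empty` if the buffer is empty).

Answer: txt

Derivation:
After op 1 (delete): buffer="zxsp" (len 4), cursors c1@0 c2@1, authorship ....
After op 2 (move_left): buffer="zxsp" (len 4), cursors c1@0 c2@0, authorship ....
After op 3 (add_cursor(3)): buffer="zxsp" (len 4), cursors c1@0 c2@0 c3@3, authorship ....
After op 4 (insert('t')): buffer="ttzxstp" (len 7), cursors c1@2 c2@2 c3@6, authorship 12...3.
After op 5 (move_right): buffer="ttzxstp" (len 7), cursors c1@3 c2@3 c3@7, authorship 12...3.
After op 6 (delete): buffer="txst" (len 4), cursors c1@1 c2@1 c3@4, authorship 1..3
After op 7 (move_left): buffer="txst" (len 4), cursors c1@0 c2@0 c3@3, authorship 1..3
After op 8 (delete): buffer="txt" (len 3), cursors c1@0 c2@0 c3@2, authorship 1.3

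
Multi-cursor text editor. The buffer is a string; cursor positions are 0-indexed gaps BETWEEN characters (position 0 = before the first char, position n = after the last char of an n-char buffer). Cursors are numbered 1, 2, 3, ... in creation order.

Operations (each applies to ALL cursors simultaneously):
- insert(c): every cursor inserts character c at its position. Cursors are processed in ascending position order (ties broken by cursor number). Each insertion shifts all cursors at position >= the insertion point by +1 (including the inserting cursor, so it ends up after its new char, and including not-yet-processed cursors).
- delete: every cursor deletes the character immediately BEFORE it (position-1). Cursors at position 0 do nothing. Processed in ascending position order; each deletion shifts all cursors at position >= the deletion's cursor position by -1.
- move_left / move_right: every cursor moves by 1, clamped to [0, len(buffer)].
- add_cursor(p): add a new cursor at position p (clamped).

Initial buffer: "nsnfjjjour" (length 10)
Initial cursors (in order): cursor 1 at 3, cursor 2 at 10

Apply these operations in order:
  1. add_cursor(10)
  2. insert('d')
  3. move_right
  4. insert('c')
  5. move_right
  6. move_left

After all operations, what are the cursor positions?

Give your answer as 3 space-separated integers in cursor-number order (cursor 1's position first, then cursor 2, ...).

After op 1 (add_cursor(10)): buffer="nsnfjjjour" (len 10), cursors c1@3 c2@10 c3@10, authorship ..........
After op 2 (insert('d')): buffer="nsndfjjjourdd" (len 13), cursors c1@4 c2@13 c3@13, authorship ...1.......23
After op 3 (move_right): buffer="nsndfjjjourdd" (len 13), cursors c1@5 c2@13 c3@13, authorship ...1.......23
After op 4 (insert('c')): buffer="nsndfcjjjourddcc" (len 16), cursors c1@6 c2@16 c3@16, authorship ...1.1......2323
After op 5 (move_right): buffer="nsndfcjjjourddcc" (len 16), cursors c1@7 c2@16 c3@16, authorship ...1.1......2323
After op 6 (move_left): buffer="nsndfcjjjourddcc" (len 16), cursors c1@6 c2@15 c3@15, authorship ...1.1......2323

Answer: 6 15 15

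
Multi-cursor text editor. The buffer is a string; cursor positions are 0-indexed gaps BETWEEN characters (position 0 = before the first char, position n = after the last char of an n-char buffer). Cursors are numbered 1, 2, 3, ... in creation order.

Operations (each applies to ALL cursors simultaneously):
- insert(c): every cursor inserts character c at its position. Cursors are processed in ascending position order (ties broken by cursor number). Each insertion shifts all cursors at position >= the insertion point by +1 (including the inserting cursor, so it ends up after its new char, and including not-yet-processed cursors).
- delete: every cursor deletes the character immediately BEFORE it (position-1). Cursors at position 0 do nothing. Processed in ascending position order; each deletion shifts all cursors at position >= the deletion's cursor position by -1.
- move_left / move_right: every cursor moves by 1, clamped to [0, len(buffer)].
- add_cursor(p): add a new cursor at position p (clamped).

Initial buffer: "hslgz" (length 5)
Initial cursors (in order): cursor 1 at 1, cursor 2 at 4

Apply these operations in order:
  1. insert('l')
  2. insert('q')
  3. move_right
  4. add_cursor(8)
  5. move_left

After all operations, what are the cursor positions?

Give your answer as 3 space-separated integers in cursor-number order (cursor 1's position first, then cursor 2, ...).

Answer: 3 8 7

Derivation:
After op 1 (insert('l')): buffer="hlslglz" (len 7), cursors c1@2 c2@6, authorship .1...2.
After op 2 (insert('q')): buffer="hlqslglqz" (len 9), cursors c1@3 c2@8, authorship .11...22.
After op 3 (move_right): buffer="hlqslglqz" (len 9), cursors c1@4 c2@9, authorship .11...22.
After op 4 (add_cursor(8)): buffer="hlqslglqz" (len 9), cursors c1@4 c3@8 c2@9, authorship .11...22.
After op 5 (move_left): buffer="hlqslglqz" (len 9), cursors c1@3 c3@7 c2@8, authorship .11...22.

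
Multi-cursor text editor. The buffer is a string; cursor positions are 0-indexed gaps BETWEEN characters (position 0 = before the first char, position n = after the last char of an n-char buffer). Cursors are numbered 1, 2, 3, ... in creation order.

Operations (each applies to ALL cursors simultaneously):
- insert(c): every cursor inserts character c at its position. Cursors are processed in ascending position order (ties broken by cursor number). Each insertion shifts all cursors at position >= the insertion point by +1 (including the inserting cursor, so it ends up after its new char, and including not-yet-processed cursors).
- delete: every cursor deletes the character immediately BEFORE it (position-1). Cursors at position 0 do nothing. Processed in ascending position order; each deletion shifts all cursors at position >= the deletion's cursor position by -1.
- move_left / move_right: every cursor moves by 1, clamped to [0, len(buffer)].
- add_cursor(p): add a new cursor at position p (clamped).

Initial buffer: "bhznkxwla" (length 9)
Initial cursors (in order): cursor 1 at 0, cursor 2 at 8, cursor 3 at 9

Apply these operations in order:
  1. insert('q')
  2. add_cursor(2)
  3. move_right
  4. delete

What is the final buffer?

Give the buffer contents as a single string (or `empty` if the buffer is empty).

Answer: qznkxwlq

Derivation:
After op 1 (insert('q')): buffer="qbhznkxwlqaq" (len 12), cursors c1@1 c2@10 c3@12, authorship 1........2.3
After op 2 (add_cursor(2)): buffer="qbhznkxwlqaq" (len 12), cursors c1@1 c4@2 c2@10 c3@12, authorship 1........2.3
After op 3 (move_right): buffer="qbhznkxwlqaq" (len 12), cursors c1@2 c4@3 c2@11 c3@12, authorship 1........2.3
After op 4 (delete): buffer="qznkxwlq" (len 8), cursors c1@1 c4@1 c2@8 c3@8, authorship 1......2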